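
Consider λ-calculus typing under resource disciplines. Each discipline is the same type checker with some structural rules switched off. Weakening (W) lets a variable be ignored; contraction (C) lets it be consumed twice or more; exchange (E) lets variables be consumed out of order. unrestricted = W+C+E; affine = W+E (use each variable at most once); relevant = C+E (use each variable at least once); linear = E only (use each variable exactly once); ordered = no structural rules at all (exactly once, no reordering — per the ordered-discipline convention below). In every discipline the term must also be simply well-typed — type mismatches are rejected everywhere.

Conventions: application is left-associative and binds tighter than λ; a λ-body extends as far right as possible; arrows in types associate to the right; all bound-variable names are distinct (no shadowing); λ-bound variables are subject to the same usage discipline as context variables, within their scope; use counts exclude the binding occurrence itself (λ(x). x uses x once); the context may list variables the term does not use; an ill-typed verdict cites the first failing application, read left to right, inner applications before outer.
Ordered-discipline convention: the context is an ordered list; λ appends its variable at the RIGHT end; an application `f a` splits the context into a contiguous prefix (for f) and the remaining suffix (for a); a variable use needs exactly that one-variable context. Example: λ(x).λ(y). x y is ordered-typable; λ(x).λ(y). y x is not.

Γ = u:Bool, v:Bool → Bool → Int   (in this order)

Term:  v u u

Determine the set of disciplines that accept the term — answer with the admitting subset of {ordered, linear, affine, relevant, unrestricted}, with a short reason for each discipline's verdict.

admitted by: relevant, unrestricted
usage: u=2, v=1
uses in reading order: v, u, u
typing: the term checks, with type Int
ordered ✗ (repeated use of u ×2)
linear ✗ (repeated use of u ×2)
affine ✗ (repeated use of u ×2)
relevant ✓ (every one of u, v appears)
unrestricted ✓ (simply typable at Int; W, C, E all held)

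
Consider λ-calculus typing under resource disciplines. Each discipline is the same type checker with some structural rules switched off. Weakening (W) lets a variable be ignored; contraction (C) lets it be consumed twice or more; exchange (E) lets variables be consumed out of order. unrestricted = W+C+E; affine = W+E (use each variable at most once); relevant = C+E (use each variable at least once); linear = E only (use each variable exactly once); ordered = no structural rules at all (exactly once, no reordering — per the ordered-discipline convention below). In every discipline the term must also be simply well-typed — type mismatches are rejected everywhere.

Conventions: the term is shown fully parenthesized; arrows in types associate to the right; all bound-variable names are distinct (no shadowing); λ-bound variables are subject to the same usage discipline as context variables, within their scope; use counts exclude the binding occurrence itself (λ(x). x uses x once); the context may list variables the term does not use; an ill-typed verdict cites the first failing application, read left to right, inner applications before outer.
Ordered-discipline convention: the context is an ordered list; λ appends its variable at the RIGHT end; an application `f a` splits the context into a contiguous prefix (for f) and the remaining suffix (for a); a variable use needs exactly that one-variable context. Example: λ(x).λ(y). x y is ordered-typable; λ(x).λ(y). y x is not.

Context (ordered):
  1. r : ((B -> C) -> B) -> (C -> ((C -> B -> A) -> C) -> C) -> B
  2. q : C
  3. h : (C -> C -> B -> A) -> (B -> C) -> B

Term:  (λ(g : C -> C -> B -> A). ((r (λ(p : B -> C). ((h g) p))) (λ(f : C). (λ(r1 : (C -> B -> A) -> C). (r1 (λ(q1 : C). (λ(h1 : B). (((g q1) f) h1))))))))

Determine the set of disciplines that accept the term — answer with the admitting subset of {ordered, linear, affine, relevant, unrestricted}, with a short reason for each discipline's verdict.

accepted by: unrestricted
usage: r: 1, q: 0, h: 1, g (λ-bound): 2, p (λ-bound): 1, f (λ-bound): 1, r1 (λ-bound): 1, q1 (λ-bound): 1, h1 (λ-bound): 1
order of uses: r, h, g, p, r1, g, q1, f, h1
typing: well-typed at (C -> C -> B -> A) -> B
ordered ✗ (repeated use of g ×2; needs weakening: q unused)
linear ✗ (repeated use of g ×2; needs weakening: q unused)
affine ✗ (repeated use of g ×2)
relevant ✗ (needs weakening: q unused)
unrestricted ✓ (simply typable at (C -> C -> B -> A) -> B; W, C, E all held)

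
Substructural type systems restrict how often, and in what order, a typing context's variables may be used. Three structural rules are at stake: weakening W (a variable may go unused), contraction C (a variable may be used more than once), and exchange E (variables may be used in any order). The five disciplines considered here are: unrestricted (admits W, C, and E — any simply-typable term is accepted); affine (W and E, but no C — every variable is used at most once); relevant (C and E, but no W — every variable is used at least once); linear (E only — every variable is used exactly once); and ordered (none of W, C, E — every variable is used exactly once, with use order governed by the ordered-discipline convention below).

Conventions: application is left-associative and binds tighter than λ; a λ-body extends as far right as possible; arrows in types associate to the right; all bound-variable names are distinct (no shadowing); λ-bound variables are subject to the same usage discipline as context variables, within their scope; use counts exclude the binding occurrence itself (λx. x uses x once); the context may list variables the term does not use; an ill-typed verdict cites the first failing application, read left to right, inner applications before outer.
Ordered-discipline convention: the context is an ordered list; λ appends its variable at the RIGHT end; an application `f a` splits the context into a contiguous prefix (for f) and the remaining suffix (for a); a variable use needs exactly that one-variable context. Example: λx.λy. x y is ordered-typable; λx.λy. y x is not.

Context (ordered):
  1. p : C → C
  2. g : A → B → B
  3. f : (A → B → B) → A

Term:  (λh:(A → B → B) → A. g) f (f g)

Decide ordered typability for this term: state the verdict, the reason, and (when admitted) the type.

no — uses contraction: g ×2, f ×2; needs weakening: p, h unused
use counts: p: 0; g: 2; f: 2; h [bound]: 0
use order (left to right): g, f, f, g
typing: well-typed at B → B
all disciplines: ordered ✗ | linear ✗ | affine ✗ | relevant ✗ | unrestricted ✓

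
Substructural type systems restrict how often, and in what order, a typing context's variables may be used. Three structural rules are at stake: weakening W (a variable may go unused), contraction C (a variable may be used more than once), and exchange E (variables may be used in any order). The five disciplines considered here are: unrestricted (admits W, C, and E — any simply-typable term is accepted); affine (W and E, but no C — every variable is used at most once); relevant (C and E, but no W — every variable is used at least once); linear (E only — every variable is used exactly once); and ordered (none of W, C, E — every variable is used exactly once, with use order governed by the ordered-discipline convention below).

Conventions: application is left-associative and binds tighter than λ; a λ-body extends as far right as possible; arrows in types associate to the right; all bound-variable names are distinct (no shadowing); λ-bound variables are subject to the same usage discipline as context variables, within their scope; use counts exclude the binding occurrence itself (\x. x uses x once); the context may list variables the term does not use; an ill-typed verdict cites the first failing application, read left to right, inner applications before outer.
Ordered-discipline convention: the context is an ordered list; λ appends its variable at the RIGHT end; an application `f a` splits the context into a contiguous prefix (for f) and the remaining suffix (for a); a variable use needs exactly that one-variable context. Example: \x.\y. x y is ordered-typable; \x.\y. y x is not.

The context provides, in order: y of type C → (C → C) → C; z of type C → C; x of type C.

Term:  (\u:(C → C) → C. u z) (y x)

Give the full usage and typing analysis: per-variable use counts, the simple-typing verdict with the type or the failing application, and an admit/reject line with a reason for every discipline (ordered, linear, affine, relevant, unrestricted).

usage: y=1, z=1, x=1, u (λ-bound)=1
uses in reading order: u, z, y, x
typing: the term checks, with type C
ordered: ✗, no contiguous prefix/suffix split fits u, z, y, x
linear: ✓, single use per variable (y, z, x, u)
affine: ✓, no duplicate uses among y, z, x, u
relevant: ✓, none of y, z, x, u goes unused
unrestricted: ✓, simply typable at C; W, C, E all held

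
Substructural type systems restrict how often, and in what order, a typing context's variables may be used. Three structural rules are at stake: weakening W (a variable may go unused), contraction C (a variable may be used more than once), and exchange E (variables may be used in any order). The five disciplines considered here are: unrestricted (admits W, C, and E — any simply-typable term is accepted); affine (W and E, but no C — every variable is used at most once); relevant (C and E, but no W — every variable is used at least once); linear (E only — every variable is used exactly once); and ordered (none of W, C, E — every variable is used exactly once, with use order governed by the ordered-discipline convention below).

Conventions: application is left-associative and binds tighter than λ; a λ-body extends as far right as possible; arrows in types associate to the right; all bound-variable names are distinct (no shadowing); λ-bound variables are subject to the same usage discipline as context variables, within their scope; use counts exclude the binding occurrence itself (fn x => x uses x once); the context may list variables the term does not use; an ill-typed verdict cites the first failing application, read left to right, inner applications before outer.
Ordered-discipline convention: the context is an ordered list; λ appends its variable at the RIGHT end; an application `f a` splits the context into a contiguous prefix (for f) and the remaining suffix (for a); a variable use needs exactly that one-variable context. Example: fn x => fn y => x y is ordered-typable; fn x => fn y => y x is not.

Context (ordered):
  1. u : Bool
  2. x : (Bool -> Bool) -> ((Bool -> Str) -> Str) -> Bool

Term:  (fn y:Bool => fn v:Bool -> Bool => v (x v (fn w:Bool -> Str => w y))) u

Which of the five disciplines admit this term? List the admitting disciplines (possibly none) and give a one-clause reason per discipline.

admitted by: relevant, unrestricted
usage: u: 1; x: 1; y [bound]: 1; v [bound]: 2; w [bound]: 1
use order (left to right): v, x, v, w, y, u
typing: well-typed at (Bool -> Bool) -> Bool
ordered ✗ (needs contraction — v ×2)
linear ✗ (needs contraction — v ×2)
affine ✗ (needs contraction — v ×2)
relevant ✓ (none of u, x, y, v, w goes unused)
unrestricted ✓ (type-checks ((Bool -> Bool) -> Bool) and nothing is barred)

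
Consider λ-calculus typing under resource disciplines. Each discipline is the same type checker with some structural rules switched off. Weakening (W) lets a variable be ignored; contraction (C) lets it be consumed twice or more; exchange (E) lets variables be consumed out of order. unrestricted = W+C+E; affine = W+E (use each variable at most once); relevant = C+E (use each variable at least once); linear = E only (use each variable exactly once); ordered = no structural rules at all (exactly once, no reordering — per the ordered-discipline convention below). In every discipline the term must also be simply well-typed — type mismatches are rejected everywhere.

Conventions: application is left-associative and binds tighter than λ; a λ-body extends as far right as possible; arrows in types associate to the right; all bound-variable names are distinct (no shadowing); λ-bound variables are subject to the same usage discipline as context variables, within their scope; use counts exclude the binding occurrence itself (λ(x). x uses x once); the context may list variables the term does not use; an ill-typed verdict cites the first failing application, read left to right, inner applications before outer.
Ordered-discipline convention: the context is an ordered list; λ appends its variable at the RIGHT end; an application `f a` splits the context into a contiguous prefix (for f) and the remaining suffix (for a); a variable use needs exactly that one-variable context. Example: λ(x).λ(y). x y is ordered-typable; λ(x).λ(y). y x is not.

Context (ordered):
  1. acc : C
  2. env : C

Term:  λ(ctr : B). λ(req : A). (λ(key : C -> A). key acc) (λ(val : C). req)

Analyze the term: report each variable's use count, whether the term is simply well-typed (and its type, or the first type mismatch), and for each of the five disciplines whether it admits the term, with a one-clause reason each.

counts: acc: 1×, env: 0×, ctr (λ-bound): 0×, req (λ-bound): 1×, key (λ-bound): 1×, val (λ-bound): 0×
order of uses: key, acc, req
typing: well-typed — term : B -> A -> A
ordered ✗ (env, ctr, val never used (weakening))
linear ✗ (env, ctr, val never used (weakening))
affine ✓ (no duplicate uses among acc, env, ctr, req, key, val)
relevant ✗ (env, ctr, val never used (weakening))
unrestricted ✓ (simply typable at B -> A -> A; W, C, E all held)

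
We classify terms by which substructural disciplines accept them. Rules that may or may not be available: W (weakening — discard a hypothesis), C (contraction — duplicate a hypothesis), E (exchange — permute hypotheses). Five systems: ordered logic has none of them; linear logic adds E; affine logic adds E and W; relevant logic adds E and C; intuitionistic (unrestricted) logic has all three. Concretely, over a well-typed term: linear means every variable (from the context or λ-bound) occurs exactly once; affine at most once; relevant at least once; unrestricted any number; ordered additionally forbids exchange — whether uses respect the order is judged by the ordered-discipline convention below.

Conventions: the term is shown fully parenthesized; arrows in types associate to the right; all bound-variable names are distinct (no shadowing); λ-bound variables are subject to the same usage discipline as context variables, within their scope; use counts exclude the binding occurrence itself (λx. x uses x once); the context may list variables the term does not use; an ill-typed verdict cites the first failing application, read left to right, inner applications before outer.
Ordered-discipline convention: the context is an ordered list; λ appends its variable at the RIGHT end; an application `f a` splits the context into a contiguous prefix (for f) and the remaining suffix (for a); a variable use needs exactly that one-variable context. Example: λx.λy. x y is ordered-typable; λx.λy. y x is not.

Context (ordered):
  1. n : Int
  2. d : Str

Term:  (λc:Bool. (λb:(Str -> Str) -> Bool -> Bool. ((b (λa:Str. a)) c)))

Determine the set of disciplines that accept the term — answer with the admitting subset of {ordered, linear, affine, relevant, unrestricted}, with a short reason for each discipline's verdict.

admitted in: affine, unrestricted
variable uses: n: 0, d: 0, c (λ-bound): 1, b (λ-bound): 1, a (λ-bound): 1
order of uses: b, a, c
typing: ✓ — Bool -> ((Str -> Str) -> Bool -> Bool) -> Bool
ordered ✗ (n, d never used (weakening))
linear ✗ (n, d never used (weakening))
affine ✓ (n, d, c, b, a: no repeats, contraction unneeded)
relevant ✗ (n, d never used (weakening))
unrestricted ✓ (simply typable at Bool -> ((Str -> Str) -> Bool -> Bool) -> Bool; W, C, E all held)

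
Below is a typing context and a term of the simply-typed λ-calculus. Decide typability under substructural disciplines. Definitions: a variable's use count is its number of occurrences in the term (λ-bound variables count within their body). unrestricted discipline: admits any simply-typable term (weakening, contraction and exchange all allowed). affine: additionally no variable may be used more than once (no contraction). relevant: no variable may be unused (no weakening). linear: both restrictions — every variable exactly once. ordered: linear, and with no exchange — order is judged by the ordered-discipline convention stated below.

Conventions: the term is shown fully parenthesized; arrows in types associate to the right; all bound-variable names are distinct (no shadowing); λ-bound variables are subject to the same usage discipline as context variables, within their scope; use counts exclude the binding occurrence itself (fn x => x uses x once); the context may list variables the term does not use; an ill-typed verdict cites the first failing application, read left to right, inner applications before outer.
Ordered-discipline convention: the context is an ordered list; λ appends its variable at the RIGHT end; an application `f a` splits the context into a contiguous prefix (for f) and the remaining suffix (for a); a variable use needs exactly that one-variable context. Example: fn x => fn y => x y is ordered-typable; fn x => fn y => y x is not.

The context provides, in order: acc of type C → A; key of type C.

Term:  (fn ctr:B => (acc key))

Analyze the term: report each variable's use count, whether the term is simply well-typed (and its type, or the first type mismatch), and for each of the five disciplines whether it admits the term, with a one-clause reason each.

counts: acc: 1×, key: 1×, ctr (bound): 0×
order of uses: acc, key
typing: the term checks, with type B → A
ordered: ✗, ctr left unused
linear: ✗, ctr left unused
affine: ✓, acc, key, ctr: no repeats, contraction unneeded
relevant: ✗, ctr left unused
unrestricted: ✓, type-checks (B → A) and nothing is barred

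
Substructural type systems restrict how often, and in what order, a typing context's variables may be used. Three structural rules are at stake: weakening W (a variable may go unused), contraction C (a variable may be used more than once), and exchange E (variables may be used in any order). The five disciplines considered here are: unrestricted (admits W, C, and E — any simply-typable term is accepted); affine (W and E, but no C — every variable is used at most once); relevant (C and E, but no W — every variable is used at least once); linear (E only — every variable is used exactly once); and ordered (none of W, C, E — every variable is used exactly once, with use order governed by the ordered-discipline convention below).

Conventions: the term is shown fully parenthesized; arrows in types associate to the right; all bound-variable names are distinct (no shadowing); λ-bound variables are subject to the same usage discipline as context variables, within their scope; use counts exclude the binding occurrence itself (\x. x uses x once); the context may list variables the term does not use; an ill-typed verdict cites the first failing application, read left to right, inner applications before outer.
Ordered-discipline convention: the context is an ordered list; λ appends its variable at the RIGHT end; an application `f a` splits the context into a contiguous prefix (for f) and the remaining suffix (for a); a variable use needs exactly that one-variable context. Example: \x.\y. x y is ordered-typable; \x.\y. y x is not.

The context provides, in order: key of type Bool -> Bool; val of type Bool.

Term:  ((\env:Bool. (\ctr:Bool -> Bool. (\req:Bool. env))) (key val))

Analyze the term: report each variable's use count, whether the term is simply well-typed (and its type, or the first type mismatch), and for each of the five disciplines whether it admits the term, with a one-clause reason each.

variable uses: key: 1; val: 1; env [bound]: 1; ctr [bound]: 0; req [bound]: 0
left-to-right use order: env, key, val
typing: the term checks, with type (Bool -> Bool) -> Bool -> Bool
ordered: ✗ — unused: ctr, req — weakening required
linear: ✗ — unused: ctr, req — weakening required
affine: ✓ — none of key, val, env, ctr, req used more than once
relevant: ✗ — unused: ctr, req — weakening required
unrestricted: ✓ — simply typable at (Bool -> Bool) -> Bool -> Bool; W, C, E all held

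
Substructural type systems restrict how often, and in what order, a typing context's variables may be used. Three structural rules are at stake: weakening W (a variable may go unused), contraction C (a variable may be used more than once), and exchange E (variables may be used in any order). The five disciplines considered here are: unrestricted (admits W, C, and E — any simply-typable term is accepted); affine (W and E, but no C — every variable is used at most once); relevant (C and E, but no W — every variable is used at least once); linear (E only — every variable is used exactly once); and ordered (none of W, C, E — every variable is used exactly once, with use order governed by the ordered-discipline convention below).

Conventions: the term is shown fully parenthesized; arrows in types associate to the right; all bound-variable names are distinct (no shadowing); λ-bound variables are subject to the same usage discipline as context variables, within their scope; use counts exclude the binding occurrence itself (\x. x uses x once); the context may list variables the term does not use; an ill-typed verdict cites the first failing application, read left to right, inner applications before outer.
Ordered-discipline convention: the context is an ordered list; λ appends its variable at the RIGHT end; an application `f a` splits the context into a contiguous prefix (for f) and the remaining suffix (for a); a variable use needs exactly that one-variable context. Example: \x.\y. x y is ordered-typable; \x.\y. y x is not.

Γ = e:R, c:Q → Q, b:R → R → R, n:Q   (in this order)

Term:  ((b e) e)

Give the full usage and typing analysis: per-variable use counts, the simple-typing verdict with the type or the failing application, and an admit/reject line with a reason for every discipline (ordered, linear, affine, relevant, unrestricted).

use counts: e: 2; c: 0; b: 1; n: 0
left-to-right use order: b, e, e
typing: well-typed at R
ordered ✗ (needs contraction — e ×2; needs weakening: c, n unused)
linear ✗ (needs contraction — e ×2; needs weakening: c, n unused)
affine ✗ (needs contraction — e ×2)
relevant ✗ (needs weakening: c, n unused)
unrestricted ✓ (typability at R is all that's needed)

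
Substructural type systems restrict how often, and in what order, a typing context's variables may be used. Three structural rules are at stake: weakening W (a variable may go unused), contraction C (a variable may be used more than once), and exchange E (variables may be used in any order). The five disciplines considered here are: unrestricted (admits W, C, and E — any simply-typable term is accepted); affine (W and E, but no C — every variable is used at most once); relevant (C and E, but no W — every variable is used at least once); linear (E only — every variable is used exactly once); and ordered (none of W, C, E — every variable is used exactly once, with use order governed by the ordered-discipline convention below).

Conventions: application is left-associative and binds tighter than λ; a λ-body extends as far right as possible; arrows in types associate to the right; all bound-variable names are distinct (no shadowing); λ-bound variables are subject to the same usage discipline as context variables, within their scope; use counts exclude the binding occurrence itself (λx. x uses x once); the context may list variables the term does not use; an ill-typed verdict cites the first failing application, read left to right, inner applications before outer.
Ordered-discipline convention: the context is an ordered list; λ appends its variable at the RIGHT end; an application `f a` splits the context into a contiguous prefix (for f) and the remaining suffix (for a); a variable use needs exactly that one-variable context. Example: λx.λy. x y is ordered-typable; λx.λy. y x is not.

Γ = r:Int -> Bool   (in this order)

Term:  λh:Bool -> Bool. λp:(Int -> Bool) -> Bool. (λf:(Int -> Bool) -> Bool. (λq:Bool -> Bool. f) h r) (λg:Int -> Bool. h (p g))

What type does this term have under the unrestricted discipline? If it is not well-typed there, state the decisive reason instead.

term : (Bool -> Bool) -> ((Int -> Bool) -> Bool) -> Bool
use counts: r=1, h (bound)=2, p (bound)=1, f (bound)=1, q (bound)=0, g (bound)=1
order of uses: f, h, r, h, p, g
typing: well-typed at (Bool -> Bool) -> ((Int -> Bool) -> Bool) -> Bool
across the five disciplines: ordered ✗ | linear ✗ | affine ✗ | relevant ✗ | unrestricted ✓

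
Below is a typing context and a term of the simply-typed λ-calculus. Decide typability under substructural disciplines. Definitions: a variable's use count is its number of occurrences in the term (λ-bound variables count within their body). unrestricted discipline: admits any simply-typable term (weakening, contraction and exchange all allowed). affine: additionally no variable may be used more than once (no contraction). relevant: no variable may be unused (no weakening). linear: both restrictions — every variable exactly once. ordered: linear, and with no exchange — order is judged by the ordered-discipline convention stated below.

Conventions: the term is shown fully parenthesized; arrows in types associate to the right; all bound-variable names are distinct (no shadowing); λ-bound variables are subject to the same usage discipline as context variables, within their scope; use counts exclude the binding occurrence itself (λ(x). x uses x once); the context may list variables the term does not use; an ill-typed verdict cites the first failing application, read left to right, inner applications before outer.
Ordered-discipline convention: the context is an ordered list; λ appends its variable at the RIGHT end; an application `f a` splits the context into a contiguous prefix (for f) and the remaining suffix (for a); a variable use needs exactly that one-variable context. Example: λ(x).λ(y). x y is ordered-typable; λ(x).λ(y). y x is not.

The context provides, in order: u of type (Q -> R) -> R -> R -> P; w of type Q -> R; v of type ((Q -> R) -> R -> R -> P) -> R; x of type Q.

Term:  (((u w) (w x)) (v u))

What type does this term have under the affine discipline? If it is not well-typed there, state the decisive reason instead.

not well-typed under affine — u ×2, w ×2 used more than once (contraction)
counts: u ×2; w ×2; v ×1; x ×1
left-to-right use order: u, w, w, x, v, u
typing: well-typed at P
per-discipline verdicts: ordered ✗ | linear ✗ | affine ✗ | relevant ✓ | unrestricted ✓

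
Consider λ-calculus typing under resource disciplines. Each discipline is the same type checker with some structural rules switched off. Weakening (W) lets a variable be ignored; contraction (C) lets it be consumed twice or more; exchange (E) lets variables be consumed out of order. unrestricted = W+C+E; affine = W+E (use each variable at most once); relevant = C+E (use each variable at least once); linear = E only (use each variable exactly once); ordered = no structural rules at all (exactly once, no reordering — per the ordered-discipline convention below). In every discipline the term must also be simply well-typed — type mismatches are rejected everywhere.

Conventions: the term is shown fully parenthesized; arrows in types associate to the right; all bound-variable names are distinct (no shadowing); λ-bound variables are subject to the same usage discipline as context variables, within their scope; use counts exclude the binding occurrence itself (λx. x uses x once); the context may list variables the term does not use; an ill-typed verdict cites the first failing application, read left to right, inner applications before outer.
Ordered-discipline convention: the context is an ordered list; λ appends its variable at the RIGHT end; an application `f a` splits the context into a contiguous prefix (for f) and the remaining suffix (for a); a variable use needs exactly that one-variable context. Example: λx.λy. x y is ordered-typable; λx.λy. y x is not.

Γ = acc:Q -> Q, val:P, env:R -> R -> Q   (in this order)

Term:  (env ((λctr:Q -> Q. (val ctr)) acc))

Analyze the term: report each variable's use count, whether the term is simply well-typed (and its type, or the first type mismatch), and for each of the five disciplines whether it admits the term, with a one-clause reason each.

usage: acc: 1×; val: 1×; env: 1×; ctr (bound): 1×
left-to-right use order: env, val, ctr, acc
typing: ill-typed: non-arrow in function slot: P
ordered: ✗ — not simply typable
linear: ✗ — fails simple typing
affine: ✗ — a type mismatch blocks all five
relevant: ✗ — the type mismatch rejects it
unrestricted: ✗ — not simply typable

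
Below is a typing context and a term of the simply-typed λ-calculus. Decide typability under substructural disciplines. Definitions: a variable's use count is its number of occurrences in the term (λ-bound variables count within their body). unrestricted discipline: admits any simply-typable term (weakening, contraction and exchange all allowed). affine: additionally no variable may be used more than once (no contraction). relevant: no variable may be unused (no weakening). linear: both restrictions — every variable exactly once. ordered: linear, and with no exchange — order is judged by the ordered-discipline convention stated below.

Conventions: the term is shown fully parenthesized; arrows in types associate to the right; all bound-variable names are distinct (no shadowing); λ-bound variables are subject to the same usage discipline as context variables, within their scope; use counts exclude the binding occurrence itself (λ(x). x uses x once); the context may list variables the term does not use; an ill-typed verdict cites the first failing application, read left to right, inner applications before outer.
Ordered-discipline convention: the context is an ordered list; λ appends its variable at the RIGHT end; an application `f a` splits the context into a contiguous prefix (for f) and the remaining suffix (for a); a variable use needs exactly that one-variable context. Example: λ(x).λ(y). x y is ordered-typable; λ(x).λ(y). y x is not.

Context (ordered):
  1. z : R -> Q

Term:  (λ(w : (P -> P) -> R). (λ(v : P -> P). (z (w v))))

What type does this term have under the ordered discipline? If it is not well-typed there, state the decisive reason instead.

term : ((P -> P) -> R) -> (P -> P) -> Q
counts: z=1, w [bound]=1, v [bound]=1
uses in reading order: z, w, v
typing: well-typed at ((P -> P) -> R) -> (P -> P) -> Q
summary: ordered ✓ | linear ✓ | affine ✓ | relevant ✓ | unrestricted ✓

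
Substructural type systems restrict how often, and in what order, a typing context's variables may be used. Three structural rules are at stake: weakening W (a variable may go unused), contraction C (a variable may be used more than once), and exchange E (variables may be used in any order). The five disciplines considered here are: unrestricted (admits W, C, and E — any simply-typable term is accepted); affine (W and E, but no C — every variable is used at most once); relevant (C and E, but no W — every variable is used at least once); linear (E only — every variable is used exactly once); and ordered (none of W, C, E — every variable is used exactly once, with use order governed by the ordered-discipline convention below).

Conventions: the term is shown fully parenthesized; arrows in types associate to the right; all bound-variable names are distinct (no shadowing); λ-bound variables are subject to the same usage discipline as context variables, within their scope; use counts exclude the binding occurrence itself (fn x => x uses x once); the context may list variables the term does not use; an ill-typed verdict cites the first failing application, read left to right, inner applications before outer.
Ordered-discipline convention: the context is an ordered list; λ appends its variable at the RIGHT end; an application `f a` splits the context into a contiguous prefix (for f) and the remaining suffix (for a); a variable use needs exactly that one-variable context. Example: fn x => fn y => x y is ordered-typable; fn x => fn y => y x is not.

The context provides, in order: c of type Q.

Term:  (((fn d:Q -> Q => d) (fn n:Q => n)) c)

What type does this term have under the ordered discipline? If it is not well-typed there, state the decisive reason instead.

term : Q
variable uses: c=1, d [bound]=1, n [bound]=1
order of uses: d, n, c
typing: ✓ — Q
across the five disciplines: ordered ✓ | linear ✓ | affine ✓ | relevant ✓ | unrestricted ✓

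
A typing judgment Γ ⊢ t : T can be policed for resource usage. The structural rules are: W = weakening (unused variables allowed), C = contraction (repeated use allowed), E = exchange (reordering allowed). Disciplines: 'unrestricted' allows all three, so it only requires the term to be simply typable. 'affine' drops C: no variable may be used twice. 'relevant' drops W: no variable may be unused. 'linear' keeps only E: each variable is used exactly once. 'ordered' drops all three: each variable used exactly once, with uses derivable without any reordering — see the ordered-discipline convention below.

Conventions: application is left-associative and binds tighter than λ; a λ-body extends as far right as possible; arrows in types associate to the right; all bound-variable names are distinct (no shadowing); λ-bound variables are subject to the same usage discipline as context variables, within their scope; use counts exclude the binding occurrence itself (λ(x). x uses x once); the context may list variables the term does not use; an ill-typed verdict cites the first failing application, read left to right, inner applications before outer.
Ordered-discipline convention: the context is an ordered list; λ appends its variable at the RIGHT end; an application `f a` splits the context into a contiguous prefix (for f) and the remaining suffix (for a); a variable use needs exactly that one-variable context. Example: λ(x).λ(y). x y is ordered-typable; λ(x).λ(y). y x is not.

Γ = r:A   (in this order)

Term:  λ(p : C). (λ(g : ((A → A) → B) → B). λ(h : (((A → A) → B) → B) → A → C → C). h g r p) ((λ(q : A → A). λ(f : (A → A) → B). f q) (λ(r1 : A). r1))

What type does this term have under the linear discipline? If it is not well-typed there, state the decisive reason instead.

term : C → ((((A → A) → B) → B) → A → C → C) → C
variable uses: r: 1; p (bound): 1; g (bound): 1; h (bound): 1; q (bound): 1; f (bound): 1; r1 (bound): 1
use order (left to right): h, g, r, p, f, q, r1
typing: well-typed at C → ((((A → A) → B) → B) → A → C → C) → C
summary: ordered ✗ | linear ✓ | affine ✓ | relevant ✓ | unrestricted ✓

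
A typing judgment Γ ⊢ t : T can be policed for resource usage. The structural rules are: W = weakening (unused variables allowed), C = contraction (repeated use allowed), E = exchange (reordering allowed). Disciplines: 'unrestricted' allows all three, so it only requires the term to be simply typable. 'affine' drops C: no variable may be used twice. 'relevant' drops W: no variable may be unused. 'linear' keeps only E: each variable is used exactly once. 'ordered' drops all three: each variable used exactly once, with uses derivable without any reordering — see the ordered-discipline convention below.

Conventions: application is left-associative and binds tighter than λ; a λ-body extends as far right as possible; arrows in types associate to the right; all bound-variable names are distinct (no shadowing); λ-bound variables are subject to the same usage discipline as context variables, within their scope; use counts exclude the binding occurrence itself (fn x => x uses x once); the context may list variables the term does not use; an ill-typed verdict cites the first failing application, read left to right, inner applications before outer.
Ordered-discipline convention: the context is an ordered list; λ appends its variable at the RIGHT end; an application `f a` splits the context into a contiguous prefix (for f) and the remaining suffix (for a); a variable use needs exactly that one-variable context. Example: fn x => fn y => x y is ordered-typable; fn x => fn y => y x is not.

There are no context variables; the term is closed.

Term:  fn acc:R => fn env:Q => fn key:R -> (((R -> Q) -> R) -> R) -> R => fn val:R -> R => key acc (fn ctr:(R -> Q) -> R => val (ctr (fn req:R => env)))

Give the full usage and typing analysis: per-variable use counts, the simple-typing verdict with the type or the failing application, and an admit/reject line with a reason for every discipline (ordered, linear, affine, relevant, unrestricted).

counts: acc (λ-bound)=1; env (λ-bound)=1; key (λ-bound)=1; val (λ-bound)=1; ctr (λ-bound)=1; req (λ-bound)=0
use order (left to right): key, acc, val, ctr, env
typing: well-typed — term : R -> Q -> (R -> (((R -> Q) -> R) -> R) -> R) -> (R -> R) -> R
ordered ✗ (unused: req — weakening required)
linear ✗ (unused: req — weakening required)
affine ✓ (no duplicate uses among acc, env, key, val, ctr, req)
relevant ✗ (unused: req — weakening required)
unrestricted ✓ (typability at R -> Q -> (R -> (((R -> Q) -> R) -> R) -> R) -> (R -> R) -> R is all that's needed)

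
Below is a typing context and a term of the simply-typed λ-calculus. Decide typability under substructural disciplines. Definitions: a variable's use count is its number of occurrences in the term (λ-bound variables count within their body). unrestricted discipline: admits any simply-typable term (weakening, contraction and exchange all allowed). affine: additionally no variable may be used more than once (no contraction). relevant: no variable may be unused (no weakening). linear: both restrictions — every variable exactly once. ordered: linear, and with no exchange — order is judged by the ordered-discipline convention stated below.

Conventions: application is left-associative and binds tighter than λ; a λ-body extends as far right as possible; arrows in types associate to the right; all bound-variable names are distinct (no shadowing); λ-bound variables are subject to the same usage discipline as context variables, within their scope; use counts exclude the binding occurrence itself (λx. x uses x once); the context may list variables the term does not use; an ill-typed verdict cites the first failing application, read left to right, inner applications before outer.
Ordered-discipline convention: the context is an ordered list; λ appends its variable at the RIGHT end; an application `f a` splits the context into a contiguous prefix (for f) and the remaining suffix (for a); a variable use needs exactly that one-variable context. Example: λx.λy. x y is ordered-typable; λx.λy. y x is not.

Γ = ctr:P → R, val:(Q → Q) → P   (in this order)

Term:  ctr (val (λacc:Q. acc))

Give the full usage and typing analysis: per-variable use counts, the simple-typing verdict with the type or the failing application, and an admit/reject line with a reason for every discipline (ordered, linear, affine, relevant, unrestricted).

use counts: ctr=1, val=1, acc (λ-bound)=1
use order (left to right): ctr, val, acc
typing: the term checks, with type R
ordered: ✓ — ctr, val, acc: once each, no exchange needed
linear: ✓ — single use per variable (ctr, val, acc)
affine: ✓ — no duplicate uses among ctr, val, acc
relevant: ✓ — at least one use each (ctr, val, acc)
unrestricted: ✓ — simply typable at R; W, C, E all held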